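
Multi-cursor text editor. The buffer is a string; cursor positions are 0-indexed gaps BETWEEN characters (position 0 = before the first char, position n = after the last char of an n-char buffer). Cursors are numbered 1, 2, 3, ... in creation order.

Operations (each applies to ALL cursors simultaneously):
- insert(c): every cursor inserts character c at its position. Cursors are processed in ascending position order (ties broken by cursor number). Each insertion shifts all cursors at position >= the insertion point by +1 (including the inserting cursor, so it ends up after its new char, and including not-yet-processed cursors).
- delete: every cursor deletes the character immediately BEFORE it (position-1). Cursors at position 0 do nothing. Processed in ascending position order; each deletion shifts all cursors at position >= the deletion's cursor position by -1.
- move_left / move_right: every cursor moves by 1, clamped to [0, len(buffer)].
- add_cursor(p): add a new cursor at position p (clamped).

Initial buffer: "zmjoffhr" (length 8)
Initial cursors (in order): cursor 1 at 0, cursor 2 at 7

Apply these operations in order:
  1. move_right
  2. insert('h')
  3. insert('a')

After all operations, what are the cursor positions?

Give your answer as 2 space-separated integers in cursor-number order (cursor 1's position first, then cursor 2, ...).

After op 1 (move_right): buffer="zmjoffhr" (len 8), cursors c1@1 c2@8, authorship ........
After op 2 (insert('h')): buffer="zhmjoffhrh" (len 10), cursors c1@2 c2@10, authorship .1.......2
After op 3 (insert('a')): buffer="zhamjoffhrha" (len 12), cursors c1@3 c2@12, authorship .11.......22

Answer: 3 12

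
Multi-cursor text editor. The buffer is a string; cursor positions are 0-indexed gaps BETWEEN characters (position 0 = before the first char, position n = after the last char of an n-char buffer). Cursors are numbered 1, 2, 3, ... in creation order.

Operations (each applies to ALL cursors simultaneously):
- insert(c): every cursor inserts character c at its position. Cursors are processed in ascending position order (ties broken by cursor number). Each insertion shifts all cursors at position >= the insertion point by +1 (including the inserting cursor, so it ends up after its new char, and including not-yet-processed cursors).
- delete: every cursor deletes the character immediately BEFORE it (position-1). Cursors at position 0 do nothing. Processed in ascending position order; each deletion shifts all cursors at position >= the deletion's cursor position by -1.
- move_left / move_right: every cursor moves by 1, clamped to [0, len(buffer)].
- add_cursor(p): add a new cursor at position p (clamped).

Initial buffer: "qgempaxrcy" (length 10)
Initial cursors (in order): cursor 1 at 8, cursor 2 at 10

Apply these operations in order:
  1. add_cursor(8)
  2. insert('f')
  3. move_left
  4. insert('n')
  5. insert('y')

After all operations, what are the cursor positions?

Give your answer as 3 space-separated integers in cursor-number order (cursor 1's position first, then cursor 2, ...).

Answer: 13 18 13

Derivation:
After op 1 (add_cursor(8)): buffer="qgempaxrcy" (len 10), cursors c1@8 c3@8 c2@10, authorship ..........
After op 2 (insert('f')): buffer="qgempaxrffcyf" (len 13), cursors c1@10 c3@10 c2@13, authorship ........13..2
After op 3 (move_left): buffer="qgempaxrffcyf" (len 13), cursors c1@9 c3@9 c2@12, authorship ........13..2
After op 4 (insert('n')): buffer="qgempaxrfnnfcynf" (len 16), cursors c1@11 c3@11 c2@15, authorship ........1133..22
After op 5 (insert('y')): buffer="qgempaxrfnnyyfcynyf" (len 19), cursors c1@13 c3@13 c2@18, authorship ........113133..222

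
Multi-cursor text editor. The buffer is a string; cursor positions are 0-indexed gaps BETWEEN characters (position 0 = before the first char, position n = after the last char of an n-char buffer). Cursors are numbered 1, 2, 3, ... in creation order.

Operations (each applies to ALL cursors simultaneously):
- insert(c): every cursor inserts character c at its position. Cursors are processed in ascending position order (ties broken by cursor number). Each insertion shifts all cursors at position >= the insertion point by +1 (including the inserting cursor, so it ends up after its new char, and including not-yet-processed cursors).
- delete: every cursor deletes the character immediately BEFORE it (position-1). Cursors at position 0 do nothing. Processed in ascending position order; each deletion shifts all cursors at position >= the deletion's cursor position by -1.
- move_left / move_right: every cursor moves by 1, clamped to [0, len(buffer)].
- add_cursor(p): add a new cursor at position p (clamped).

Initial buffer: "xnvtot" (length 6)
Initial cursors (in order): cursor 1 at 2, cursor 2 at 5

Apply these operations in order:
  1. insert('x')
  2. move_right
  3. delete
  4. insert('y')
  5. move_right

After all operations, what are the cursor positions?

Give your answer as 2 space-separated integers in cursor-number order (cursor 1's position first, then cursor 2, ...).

After op 1 (insert('x')): buffer="xnxvtoxt" (len 8), cursors c1@3 c2@7, authorship ..1...2.
After op 2 (move_right): buffer="xnxvtoxt" (len 8), cursors c1@4 c2@8, authorship ..1...2.
After op 3 (delete): buffer="xnxtox" (len 6), cursors c1@3 c2@6, authorship ..1..2
After op 4 (insert('y')): buffer="xnxytoxy" (len 8), cursors c1@4 c2@8, authorship ..11..22
After op 5 (move_right): buffer="xnxytoxy" (len 8), cursors c1@5 c2@8, authorship ..11..22

Answer: 5 8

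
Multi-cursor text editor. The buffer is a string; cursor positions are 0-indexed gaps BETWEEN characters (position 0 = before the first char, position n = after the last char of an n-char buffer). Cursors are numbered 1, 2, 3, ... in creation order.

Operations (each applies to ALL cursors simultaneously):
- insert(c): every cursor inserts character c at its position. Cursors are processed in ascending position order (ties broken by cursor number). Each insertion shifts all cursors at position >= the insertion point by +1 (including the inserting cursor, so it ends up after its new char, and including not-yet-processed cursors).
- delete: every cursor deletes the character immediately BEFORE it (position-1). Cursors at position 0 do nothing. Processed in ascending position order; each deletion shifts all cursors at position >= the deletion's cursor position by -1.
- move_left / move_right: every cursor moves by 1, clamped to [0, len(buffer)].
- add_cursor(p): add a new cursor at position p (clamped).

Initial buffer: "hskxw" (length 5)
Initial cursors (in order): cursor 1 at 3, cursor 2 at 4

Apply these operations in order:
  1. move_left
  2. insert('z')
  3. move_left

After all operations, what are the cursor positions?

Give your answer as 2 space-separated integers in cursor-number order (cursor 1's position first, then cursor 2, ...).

After op 1 (move_left): buffer="hskxw" (len 5), cursors c1@2 c2@3, authorship .....
After op 2 (insert('z')): buffer="hszkzxw" (len 7), cursors c1@3 c2@5, authorship ..1.2..
After op 3 (move_left): buffer="hszkzxw" (len 7), cursors c1@2 c2@4, authorship ..1.2..

Answer: 2 4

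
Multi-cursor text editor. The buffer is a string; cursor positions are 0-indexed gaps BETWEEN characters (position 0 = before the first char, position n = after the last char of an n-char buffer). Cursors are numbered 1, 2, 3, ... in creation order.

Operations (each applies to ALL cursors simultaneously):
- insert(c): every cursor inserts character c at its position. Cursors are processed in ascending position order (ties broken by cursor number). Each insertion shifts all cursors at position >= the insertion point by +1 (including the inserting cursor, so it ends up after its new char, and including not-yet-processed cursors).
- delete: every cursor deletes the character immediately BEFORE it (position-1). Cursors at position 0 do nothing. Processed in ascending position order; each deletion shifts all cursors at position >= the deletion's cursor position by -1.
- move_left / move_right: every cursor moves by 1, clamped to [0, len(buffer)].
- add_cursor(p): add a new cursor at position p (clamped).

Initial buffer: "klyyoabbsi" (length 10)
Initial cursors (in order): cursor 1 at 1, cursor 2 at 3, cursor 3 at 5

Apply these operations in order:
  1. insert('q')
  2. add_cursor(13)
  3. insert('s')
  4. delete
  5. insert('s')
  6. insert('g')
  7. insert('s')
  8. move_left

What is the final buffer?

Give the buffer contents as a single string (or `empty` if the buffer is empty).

Answer: kqsgslyqsgsyoqsgsabbsisgs

Derivation:
After op 1 (insert('q')): buffer="kqlyqyoqabbsi" (len 13), cursors c1@2 c2@5 c3@8, authorship .1..2..3.....
After op 2 (add_cursor(13)): buffer="kqlyqyoqabbsi" (len 13), cursors c1@2 c2@5 c3@8 c4@13, authorship .1..2..3.....
After op 3 (insert('s')): buffer="kqslyqsyoqsabbsis" (len 17), cursors c1@3 c2@7 c3@11 c4@17, authorship .11..22..33.....4
After op 4 (delete): buffer="kqlyqyoqabbsi" (len 13), cursors c1@2 c2@5 c3@8 c4@13, authorship .1..2..3.....
After op 5 (insert('s')): buffer="kqslyqsyoqsabbsis" (len 17), cursors c1@3 c2@7 c3@11 c4@17, authorship .11..22..33.....4
After op 6 (insert('g')): buffer="kqsglyqsgyoqsgabbsisg" (len 21), cursors c1@4 c2@9 c3@14 c4@21, authorship .111..222..333.....44
After op 7 (insert('s')): buffer="kqsgslyqsgsyoqsgsabbsisgs" (len 25), cursors c1@5 c2@11 c3@17 c4@25, authorship .1111..2222..3333.....444
After op 8 (move_left): buffer="kqsgslyqsgsyoqsgsabbsisgs" (len 25), cursors c1@4 c2@10 c3@16 c4@24, authorship .1111..2222..3333.....444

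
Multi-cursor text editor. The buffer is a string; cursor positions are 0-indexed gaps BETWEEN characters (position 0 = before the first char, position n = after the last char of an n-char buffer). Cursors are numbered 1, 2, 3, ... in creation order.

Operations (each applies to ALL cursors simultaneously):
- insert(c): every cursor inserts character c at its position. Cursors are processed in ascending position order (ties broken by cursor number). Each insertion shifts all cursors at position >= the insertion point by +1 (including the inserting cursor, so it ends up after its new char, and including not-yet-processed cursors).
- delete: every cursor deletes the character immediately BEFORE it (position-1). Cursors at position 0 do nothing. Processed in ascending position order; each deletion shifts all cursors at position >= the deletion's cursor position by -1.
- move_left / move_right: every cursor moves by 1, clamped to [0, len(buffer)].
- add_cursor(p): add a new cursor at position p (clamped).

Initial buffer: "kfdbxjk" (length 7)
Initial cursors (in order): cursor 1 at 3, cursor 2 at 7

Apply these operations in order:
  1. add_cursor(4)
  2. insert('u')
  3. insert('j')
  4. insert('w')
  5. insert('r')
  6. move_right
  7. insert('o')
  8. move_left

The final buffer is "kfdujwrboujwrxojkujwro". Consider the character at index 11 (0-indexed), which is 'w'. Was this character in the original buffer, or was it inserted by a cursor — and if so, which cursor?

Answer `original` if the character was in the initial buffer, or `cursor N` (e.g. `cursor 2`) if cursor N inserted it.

After op 1 (add_cursor(4)): buffer="kfdbxjk" (len 7), cursors c1@3 c3@4 c2@7, authorship .......
After op 2 (insert('u')): buffer="kfdubuxjku" (len 10), cursors c1@4 c3@6 c2@10, authorship ...1.3...2
After op 3 (insert('j')): buffer="kfdujbujxjkuj" (len 13), cursors c1@5 c3@8 c2@13, authorship ...11.33...22
After op 4 (insert('w')): buffer="kfdujwbujwxjkujw" (len 16), cursors c1@6 c3@10 c2@16, authorship ...111.333...222
After op 5 (insert('r')): buffer="kfdujwrbujwrxjkujwr" (len 19), cursors c1@7 c3@12 c2@19, authorship ...1111.3333...2222
After op 6 (move_right): buffer="kfdujwrbujwrxjkujwr" (len 19), cursors c1@8 c3@13 c2@19, authorship ...1111.3333...2222
After op 7 (insert('o')): buffer="kfdujwrboujwrxojkujwro" (len 22), cursors c1@9 c3@15 c2@22, authorship ...1111.13333.3..22222
After op 8 (move_left): buffer="kfdujwrboujwrxojkujwro" (len 22), cursors c1@8 c3@14 c2@21, authorship ...1111.13333.3..22222
Authorship (.=original, N=cursor N): . . . 1 1 1 1 . 1 3 3 3 3 . 3 . . 2 2 2 2 2
Index 11: author = 3

Answer: cursor 3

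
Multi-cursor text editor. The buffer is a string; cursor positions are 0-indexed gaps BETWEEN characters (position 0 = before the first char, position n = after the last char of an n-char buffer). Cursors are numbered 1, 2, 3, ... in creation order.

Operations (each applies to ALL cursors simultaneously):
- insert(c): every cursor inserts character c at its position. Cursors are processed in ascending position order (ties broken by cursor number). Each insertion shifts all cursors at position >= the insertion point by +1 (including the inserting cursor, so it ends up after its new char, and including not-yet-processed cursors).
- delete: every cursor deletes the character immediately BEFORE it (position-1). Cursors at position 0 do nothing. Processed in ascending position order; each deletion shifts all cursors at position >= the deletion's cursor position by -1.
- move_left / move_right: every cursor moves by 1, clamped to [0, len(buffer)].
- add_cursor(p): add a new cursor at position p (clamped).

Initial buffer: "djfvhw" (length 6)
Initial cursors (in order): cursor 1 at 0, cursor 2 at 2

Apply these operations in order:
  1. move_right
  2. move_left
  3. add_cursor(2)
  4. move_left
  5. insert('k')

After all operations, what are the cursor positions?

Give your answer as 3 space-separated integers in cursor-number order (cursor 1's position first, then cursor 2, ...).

Answer: 1 4 4

Derivation:
After op 1 (move_right): buffer="djfvhw" (len 6), cursors c1@1 c2@3, authorship ......
After op 2 (move_left): buffer="djfvhw" (len 6), cursors c1@0 c2@2, authorship ......
After op 3 (add_cursor(2)): buffer="djfvhw" (len 6), cursors c1@0 c2@2 c3@2, authorship ......
After op 4 (move_left): buffer="djfvhw" (len 6), cursors c1@0 c2@1 c3@1, authorship ......
After op 5 (insert('k')): buffer="kdkkjfvhw" (len 9), cursors c1@1 c2@4 c3@4, authorship 1.23.....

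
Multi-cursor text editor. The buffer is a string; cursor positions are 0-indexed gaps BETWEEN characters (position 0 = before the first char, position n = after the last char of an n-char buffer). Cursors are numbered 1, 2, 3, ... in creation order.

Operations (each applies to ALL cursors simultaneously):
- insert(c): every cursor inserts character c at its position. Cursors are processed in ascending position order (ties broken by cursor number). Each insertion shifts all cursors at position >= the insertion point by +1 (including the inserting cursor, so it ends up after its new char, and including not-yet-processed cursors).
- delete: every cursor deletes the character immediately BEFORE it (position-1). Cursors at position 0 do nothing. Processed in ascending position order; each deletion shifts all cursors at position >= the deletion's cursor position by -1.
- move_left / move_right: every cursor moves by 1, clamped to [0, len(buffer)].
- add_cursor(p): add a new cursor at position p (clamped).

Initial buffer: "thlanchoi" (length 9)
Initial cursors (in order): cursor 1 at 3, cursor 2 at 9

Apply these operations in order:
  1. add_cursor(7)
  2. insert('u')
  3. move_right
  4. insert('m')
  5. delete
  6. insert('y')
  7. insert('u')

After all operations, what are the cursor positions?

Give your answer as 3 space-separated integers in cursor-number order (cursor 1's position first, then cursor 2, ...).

After op 1 (add_cursor(7)): buffer="thlanchoi" (len 9), cursors c1@3 c3@7 c2@9, authorship .........
After op 2 (insert('u')): buffer="thluanchuoiu" (len 12), cursors c1@4 c3@9 c2@12, authorship ...1....3..2
After op 3 (move_right): buffer="thluanchuoiu" (len 12), cursors c1@5 c3@10 c2@12, authorship ...1....3..2
After op 4 (insert('m')): buffer="thluamnchuomium" (len 15), cursors c1@6 c3@12 c2@15, authorship ...1.1...3.3.22
After op 5 (delete): buffer="thluanchuoiu" (len 12), cursors c1@5 c3@10 c2@12, authorship ...1....3..2
After op 6 (insert('y')): buffer="thluaynchuoyiuy" (len 15), cursors c1@6 c3@12 c2@15, authorship ...1.1...3.3.22
After op 7 (insert('u')): buffer="thluayunchuoyuiuyu" (len 18), cursors c1@7 c3@14 c2@18, authorship ...1.11...3.33.222

Answer: 7 18 14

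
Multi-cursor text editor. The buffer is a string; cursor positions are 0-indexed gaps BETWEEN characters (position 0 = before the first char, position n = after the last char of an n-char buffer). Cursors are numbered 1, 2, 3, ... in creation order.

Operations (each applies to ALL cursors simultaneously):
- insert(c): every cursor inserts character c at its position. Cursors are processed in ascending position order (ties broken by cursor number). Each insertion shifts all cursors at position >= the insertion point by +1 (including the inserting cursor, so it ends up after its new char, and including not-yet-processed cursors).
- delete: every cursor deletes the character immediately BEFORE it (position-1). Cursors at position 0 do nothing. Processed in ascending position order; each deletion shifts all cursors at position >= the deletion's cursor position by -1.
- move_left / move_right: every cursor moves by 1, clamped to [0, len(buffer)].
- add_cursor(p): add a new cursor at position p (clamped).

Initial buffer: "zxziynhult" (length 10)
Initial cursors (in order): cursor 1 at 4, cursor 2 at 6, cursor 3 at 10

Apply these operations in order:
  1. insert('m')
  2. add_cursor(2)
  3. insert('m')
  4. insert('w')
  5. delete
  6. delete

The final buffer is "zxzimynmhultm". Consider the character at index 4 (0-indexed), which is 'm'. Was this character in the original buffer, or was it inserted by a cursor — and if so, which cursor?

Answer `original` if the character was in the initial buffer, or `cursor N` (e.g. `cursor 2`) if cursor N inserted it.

Answer: cursor 1

Derivation:
After op 1 (insert('m')): buffer="zxzimynmhultm" (len 13), cursors c1@5 c2@8 c3@13, authorship ....1..2....3
After op 2 (add_cursor(2)): buffer="zxzimynmhultm" (len 13), cursors c4@2 c1@5 c2@8 c3@13, authorship ....1..2....3
After op 3 (insert('m')): buffer="zxmzimmynmmhultmm" (len 17), cursors c4@3 c1@7 c2@11 c3@17, authorship ..4..11..22....33
After op 4 (insert('w')): buffer="zxmwzimmwynmmwhultmmw" (len 21), cursors c4@4 c1@9 c2@14 c3@21, authorship ..44..111..222....333
After op 5 (delete): buffer="zxmzimmynmmhultmm" (len 17), cursors c4@3 c1@7 c2@11 c3@17, authorship ..4..11..22....33
After op 6 (delete): buffer="zxzimynmhultm" (len 13), cursors c4@2 c1@5 c2@8 c3@13, authorship ....1..2....3
Authorship (.=original, N=cursor N): . . . . 1 . . 2 . . . . 3
Index 4: author = 1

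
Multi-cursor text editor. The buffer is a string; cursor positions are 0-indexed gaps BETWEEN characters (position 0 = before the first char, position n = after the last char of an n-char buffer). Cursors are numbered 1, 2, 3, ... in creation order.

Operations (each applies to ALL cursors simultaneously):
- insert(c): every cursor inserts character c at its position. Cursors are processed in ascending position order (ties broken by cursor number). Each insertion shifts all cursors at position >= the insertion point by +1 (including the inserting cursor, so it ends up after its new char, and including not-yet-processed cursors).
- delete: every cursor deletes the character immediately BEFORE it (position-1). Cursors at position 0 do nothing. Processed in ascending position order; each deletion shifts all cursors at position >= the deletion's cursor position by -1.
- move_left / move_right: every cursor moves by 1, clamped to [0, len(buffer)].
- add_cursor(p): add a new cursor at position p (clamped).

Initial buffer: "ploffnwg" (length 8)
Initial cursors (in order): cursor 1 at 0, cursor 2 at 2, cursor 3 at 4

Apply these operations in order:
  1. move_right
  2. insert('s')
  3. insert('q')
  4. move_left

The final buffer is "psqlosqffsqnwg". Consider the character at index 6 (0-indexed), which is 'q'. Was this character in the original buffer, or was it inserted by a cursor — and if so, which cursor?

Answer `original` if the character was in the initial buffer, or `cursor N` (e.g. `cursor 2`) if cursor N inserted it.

Answer: cursor 2

Derivation:
After op 1 (move_right): buffer="ploffnwg" (len 8), cursors c1@1 c2@3 c3@5, authorship ........
After op 2 (insert('s')): buffer="pslosffsnwg" (len 11), cursors c1@2 c2@5 c3@8, authorship .1..2..3...
After op 3 (insert('q')): buffer="psqlosqffsqnwg" (len 14), cursors c1@3 c2@7 c3@11, authorship .11..22..33...
After op 4 (move_left): buffer="psqlosqffsqnwg" (len 14), cursors c1@2 c2@6 c3@10, authorship .11..22..33...
Authorship (.=original, N=cursor N): . 1 1 . . 2 2 . . 3 3 . . .
Index 6: author = 2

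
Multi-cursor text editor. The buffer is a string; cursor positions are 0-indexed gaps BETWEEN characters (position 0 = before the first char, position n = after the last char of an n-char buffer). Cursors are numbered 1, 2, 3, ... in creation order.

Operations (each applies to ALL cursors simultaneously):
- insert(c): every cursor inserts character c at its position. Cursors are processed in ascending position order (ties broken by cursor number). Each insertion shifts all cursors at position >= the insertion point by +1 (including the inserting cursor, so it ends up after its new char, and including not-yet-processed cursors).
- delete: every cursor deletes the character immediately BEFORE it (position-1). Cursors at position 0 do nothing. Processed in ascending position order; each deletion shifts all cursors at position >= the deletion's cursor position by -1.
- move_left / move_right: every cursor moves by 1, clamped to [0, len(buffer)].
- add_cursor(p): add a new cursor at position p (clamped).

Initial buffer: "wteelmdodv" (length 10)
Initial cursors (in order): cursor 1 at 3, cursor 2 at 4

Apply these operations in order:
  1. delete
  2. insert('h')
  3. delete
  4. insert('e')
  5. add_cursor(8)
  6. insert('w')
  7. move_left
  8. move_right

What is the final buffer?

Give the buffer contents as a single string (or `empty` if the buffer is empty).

After op 1 (delete): buffer="wtlmdodv" (len 8), cursors c1@2 c2@2, authorship ........
After op 2 (insert('h')): buffer="wthhlmdodv" (len 10), cursors c1@4 c2@4, authorship ..12......
After op 3 (delete): buffer="wtlmdodv" (len 8), cursors c1@2 c2@2, authorship ........
After op 4 (insert('e')): buffer="wteelmdodv" (len 10), cursors c1@4 c2@4, authorship ..12......
After op 5 (add_cursor(8)): buffer="wteelmdodv" (len 10), cursors c1@4 c2@4 c3@8, authorship ..12......
After op 6 (insert('w')): buffer="wteewwlmdowdv" (len 13), cursors c1@6 c2@6 c3@11, authorship ..1212....3..
After op 7 (move_left): buffer="wteewwlmdowdv" (len 13), cursors c1@5 c2@5 c3@10, authorship ..1212....3..
After op 8 (move_right): buffer="wteewwlmdowdv" (len 13), cursors c1@6 c2@6 c3@11, authorship ..1212....3..

Answer: wteewwlmdowdv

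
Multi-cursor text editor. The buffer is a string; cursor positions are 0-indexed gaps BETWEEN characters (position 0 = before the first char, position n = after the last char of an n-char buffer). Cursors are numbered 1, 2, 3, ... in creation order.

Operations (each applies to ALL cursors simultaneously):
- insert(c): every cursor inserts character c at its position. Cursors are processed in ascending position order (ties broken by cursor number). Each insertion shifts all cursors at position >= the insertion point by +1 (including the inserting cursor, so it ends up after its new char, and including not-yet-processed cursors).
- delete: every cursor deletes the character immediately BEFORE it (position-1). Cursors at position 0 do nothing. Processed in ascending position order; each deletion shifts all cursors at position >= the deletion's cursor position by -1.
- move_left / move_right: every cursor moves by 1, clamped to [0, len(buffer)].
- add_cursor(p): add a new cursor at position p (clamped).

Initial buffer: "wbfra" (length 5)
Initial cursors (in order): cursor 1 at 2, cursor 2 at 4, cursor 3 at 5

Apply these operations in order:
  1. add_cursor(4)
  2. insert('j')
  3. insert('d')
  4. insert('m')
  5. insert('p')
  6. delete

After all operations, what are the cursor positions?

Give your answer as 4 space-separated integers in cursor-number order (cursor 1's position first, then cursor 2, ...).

Answer: 5 13 17 13

Derivation:
After op 1 (add_cursor(4)): buffer="wbfra" (len 5), cursors c1@2 c2@4 c4@4 c3@5, authorship .....
After op 2 (insert('j')): buffer="wbjfrjjaj" (len 9), cursors c1@3 c2@7 c4@7 c3@9, authorship ..1..24.3
After op 3 (insert('d')): buffer="wbjdfrjjddajd" (len 13), cursors c1@4 c2@10 c4@10 c3@13, authorship ..11..2424.33
After op 4 (insert('m')): buffer="wbjdmfrjjddmmajdm" (len 17), cursors c1@5 c2@13 c4@13 c3@17, authorship ..111..242424.333
After op 5 (insert('p')): buffer="wbjdmpfrjjddmmppajdmp" (len 21), cursors c1@6 c2@16 c4@16 c3@21, authorship ..1111..24242424.3333
After op 6 (delete): buffer="wbjdmfrjjddmmajdm" (len 17), cursors c1@5 c2@13 c4@13 c3@17, authorship ..111..242424.333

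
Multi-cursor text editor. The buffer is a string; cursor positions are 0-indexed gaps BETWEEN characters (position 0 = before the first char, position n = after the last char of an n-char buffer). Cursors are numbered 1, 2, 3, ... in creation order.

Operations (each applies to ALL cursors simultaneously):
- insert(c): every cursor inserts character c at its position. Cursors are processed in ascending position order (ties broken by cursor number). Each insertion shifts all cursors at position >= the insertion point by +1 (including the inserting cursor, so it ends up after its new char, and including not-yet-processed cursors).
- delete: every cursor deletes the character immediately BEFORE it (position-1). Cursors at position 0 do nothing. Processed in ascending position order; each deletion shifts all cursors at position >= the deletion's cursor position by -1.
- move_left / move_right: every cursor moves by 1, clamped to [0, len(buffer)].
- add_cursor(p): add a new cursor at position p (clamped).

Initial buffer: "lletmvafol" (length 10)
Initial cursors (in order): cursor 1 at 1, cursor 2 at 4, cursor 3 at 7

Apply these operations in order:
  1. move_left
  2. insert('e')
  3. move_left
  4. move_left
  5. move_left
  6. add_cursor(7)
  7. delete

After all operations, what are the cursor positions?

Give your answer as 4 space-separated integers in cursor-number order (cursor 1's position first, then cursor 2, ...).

After op 1 (move_left): buffer="lletmvafol" (len 10), cursors c1@0 c2@3 c3@6, authorship ..........
After op 2 (insert('e')): buffer="elleetmveafol" (len 13), cursors c1@1 c2@5 c3@9, authorship 1...2...3....
After op 3 (move_left): buffer="elleetmveafol" (len 13), cursors c1@0 c2@4 c3@8, authorship 1...2...3....
After op 4 (move_left): buffer="elleetmveafol" (len 13), cursors c1@0 c2@3 c3@7, authorship 1...2...3....
After op 5 (move_left): buffer="elleetmveafol" (len 13), cursors c1@0 c2@2 c3@6, authorship 1...2...3....
After op 6 (add_cursor(7)): buffer="elleetmveafol" (len 13), cursors c1@0 c2@2 c3@6 c4@7, authorship 1...2...3....
After op 7 (delete): buffer="eleeveafol" (len 10), cursors c1@0 c2@1 c3@4 c4@4, authorship 1..2.3....

Answer: 0 1 4 4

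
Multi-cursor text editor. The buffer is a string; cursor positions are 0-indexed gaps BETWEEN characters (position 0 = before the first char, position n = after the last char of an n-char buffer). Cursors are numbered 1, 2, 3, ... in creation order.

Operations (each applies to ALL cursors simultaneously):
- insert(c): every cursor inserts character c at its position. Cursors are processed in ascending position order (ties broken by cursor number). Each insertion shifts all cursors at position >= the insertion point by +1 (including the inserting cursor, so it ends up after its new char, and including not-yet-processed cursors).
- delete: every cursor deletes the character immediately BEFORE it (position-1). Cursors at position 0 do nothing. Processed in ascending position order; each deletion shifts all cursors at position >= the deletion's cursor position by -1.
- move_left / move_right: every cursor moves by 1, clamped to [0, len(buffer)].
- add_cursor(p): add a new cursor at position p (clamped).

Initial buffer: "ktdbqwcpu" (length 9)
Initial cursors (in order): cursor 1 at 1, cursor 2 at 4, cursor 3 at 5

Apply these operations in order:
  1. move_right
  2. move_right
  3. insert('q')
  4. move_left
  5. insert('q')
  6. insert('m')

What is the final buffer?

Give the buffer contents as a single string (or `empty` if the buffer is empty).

Answer: ktdqmqbqwqmqcqmqpu

Derivation:
After op 1 (move_right): buffer="ktdbqwcpu" (len 9), cursors c1@2 c2@5 c3@6, authorship .........
After op 2 (move_right): buffer="ktdbqwcpu" (len 9), cursors c1@3 c2@6 c3@7, authorship .........
After op 3 (insert('q')): buffer="ktdqbqwqcqpu" (len 12), cursors c1@4 c2@8 c3@10, authorship ...1...2.3..
After op 4 (move_left): buffer="ktdqbqwqcqpu" (len 12), cursors c1@3 c2@7 c3@9, authorship ...1...2.3..
After op 5 (insert('q')): buffer="ktdqqbqwqqcqqpu" (len 15), cursors c1@4 c2@9 c3@12, authorship ...11...22.33..
After op 6 (insert('m')): buffer="ktdqmqbqwqmqcqmqpu" (len 18), cursors c1@5 c2@11 c3@15, authorship ...111...222.333..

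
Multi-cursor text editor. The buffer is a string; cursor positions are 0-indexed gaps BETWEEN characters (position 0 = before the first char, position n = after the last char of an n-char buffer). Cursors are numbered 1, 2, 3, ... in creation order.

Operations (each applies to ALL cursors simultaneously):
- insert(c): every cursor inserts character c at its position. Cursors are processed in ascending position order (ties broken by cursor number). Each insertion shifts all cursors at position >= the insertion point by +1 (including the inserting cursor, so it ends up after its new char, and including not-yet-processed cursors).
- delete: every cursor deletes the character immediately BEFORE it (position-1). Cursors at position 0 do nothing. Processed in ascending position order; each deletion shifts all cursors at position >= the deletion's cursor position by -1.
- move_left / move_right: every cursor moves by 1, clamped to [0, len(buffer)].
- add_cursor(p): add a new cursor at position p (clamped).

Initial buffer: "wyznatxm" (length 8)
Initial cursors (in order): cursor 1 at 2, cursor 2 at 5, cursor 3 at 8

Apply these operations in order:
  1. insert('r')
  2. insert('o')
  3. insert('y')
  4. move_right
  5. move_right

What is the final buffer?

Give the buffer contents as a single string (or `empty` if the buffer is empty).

After op 1 (insert('r')): buffer="wyrznartxmr" (len 11), cursors c1@3 c2@7 c3@11, authorship ..1...2...3
After op 2 (insert('o')): buffer="wyroznarotxmro" (len 14), cursors c1@4 c2@9 c3@14, authorship ..11...22...33
After op 3 (insert('y')): buffer="wyroyznaroytxmroy" (len 17), cursors c1@5 c2@11 c3@17, authorship ..111...222...333
After op 4 (move_right): buffer="wyroyznaroytxmroy" (len 17), cursors c1@6 c2@12 c3@17, authorship ..111...222...333
After op 5 (move_right): buffer="wyroyznaroytxmroy" (len 17), cursors c1@7 c2@13 c3@17, authorship ..111...222...333

Answer: wyroyznaroytxmroy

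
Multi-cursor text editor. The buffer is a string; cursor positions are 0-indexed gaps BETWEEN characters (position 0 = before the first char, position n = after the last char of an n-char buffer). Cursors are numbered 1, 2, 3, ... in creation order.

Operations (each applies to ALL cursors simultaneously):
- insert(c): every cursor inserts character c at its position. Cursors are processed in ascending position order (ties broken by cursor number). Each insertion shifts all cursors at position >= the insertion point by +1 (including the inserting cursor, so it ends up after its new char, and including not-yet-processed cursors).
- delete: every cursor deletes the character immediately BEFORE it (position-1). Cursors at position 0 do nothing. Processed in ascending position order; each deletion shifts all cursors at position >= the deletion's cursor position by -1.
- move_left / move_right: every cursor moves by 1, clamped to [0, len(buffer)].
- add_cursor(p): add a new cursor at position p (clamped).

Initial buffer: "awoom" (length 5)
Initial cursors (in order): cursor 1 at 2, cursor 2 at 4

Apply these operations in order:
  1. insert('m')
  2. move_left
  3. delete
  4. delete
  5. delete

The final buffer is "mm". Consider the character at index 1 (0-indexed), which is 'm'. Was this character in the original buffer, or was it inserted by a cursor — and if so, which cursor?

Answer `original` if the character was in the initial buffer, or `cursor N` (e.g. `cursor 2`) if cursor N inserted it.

Answer: original

Derivation:
After op 1 (insert('m')): buffer="awmoomm" (len 7), cursors c1@3 c2@6, authorship ..1..2.
After op 2 (move_left): buffer="awmoomm" (len 7), cursors c1@2 c2@5, authorship ..1..2.
After op 3 (delete): buffer="amomm" (len 5), cursors c1@1 c2@3, authorship .1.2.
After op 4 (delete): buffer="mmm" (len 3), cursors c1@0 c2@1, authorship 12.
After op 5 (delete): buffer="mm" (len 2), cursors c1@0 c2@0, authorship 2.
Authorship (.=original, N=cursor N): 2 .
Index 1: author = original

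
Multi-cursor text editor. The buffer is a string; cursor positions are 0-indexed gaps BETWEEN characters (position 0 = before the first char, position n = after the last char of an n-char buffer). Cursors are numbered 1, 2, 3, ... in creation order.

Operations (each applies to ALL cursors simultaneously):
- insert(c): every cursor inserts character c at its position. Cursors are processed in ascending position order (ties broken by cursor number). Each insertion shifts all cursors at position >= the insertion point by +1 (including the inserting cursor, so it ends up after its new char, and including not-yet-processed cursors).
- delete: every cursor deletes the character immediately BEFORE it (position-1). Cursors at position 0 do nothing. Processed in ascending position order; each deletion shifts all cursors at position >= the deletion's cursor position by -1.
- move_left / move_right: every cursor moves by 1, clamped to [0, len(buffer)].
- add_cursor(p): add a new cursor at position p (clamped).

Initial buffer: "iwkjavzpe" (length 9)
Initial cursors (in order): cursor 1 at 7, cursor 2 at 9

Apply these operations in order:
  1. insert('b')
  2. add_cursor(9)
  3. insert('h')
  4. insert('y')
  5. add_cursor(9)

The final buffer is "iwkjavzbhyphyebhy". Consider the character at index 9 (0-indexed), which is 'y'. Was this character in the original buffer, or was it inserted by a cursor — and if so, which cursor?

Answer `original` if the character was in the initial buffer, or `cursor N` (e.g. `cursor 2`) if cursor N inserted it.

Answer: cursor 1

Derivation:
After op 1 (insert('b')): buffer="iwkjavzbpeb" (len 11), cursors c1@8 c2@11, authorship .......1..2
After op 2 (add_cursor(9)): buffer="iwkjavzbpeb" (len 11), cursors c1@8 c3@9 c2@11, authorship .......1..2
After op 3 (insert('h')): buffer="iwkjavzbhphebh" (len 14), cursors c1@9 c3@11 c2@14, authorship .......11.3.22
After op 4 (insert('y')): buffer="iwkjavzbhyphyebhy" (len 17), cursors c1@10 c3@13 c2@17, authorship .......111.33.222
After op 5 (add_cursor(9)): buffer="iwkjavzbhyphyebhy" (len 17), cursors c4@9 c1@10 c3@13 c2@17, authorship .......111.33.222
Authorship (.=original, N=cursor N): . . . . . . . 1 1 1 . 3 3 . 2 2 2
Index 9: author = 1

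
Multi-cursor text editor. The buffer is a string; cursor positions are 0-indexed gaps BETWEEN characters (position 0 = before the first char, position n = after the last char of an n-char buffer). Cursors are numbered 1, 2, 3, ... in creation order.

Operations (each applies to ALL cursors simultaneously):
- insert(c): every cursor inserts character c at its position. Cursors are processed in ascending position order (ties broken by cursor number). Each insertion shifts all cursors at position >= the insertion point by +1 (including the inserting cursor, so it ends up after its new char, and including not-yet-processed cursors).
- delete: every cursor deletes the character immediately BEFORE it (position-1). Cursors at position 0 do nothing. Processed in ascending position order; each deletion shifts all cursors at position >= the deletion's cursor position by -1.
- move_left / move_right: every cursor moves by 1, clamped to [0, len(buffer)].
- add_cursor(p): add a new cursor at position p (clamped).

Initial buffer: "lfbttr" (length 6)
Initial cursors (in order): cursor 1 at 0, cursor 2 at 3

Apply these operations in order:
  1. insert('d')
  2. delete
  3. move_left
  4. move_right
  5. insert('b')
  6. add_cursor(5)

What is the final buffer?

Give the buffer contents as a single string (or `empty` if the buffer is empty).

After op 1 (insert('d')): buffer="dlfbdttr" (len 8), cursors c1@1 c2@5, authorship 1...2...
After op 2 (delete): buffer="lfbttr" (len 6), cursors c1@0 c2@3, authorship ......
After op 3 (move_left): buffer="lfbttr" (len 6), cursors c1@0 c2@2, authorship ......
After op 4 (move_right): buffer="lfbttr" (len 6), cursors c1@1 c2@3, authorship ......
After op 5 (insert('b')): buffer="lbfbbttr" (len 8), cursors c1@2 c2@5, authorship .1..2...
After op 6 (add_cursor(5)): buffer="lbfbbttr" (len 8), cursors c1@2 c2@5 c3@5, authorship .1..2...

Answer: lbfbbttr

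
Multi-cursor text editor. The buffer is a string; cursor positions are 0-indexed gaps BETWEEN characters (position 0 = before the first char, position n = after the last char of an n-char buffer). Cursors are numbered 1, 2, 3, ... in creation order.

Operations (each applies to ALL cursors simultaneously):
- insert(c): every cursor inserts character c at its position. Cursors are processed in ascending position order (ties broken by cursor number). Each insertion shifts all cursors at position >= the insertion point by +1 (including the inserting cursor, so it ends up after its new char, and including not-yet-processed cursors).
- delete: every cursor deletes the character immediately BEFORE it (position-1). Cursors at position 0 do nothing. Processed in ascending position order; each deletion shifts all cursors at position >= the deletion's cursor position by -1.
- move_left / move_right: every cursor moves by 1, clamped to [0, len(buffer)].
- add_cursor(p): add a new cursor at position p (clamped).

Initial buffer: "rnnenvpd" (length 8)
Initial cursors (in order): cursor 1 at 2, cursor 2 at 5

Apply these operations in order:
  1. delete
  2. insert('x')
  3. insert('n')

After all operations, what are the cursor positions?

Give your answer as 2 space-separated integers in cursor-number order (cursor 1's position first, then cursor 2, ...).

Answer: 3 7

Derivation:
After op 1 (delete): buffer="rnevpd" (len 6), cursors c1@1 c2@3, authorship ......
After op 2 (insert('x')): buffer="rxnexvpd" (len 8), cursors c1@2 c2@5, authorship .1..2...
After op 3 (insert('n')): buffer="rxnnexnvpd" (len 10), cursors c1@3 c2@7, authorship .11..22...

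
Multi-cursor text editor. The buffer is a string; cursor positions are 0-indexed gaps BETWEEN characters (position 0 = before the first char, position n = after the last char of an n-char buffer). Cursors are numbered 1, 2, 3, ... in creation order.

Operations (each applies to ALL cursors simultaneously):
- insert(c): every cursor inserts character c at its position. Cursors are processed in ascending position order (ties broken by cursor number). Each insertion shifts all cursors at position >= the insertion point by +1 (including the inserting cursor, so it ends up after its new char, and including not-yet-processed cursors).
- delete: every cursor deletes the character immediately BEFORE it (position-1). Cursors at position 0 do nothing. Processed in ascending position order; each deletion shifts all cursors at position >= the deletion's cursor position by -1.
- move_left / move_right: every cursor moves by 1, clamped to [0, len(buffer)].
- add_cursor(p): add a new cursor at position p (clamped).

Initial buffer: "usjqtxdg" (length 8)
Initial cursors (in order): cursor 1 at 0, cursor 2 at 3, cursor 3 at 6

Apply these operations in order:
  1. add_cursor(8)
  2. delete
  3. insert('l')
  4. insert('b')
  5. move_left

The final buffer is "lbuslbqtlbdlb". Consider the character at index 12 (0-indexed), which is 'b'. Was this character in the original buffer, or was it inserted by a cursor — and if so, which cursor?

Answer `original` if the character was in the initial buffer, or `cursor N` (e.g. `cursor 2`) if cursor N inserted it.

After op 1 (add_cursor(8)): buffer="usjqtxdg" (len 8), cursors c1@0 c2@3 c3@6 c4@8, authorship ........
After op 2 (delete): buffer="usqtd" (len 5), cursors c1@0 c2@2 c3@4 c4@5, authorship .....
After op 3 (insert('l')): buffer="luslqtldl" (len 9), cursors c1@1 c2@4 c3@7 c4@9, authorship 1..2..3.4
After op 4 (insert('b')): buffer="lbuslbqtlbdlb" (len 13), cursors c1@2 c2@6 c3@10 c4@13, authorship 11..22..33.44
After op 5 (move_left): buffer="lbuslbqtlbdlb" (len 13), cursors c1@1 c2@5 c3@9 c4@12, authorship 11..22..33.44
Authorship (.=original, N=cursor N): 1 1 . . 2 2 . . 3 3 . 4 4
Index 12: author = 4

Answer: cursor 4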